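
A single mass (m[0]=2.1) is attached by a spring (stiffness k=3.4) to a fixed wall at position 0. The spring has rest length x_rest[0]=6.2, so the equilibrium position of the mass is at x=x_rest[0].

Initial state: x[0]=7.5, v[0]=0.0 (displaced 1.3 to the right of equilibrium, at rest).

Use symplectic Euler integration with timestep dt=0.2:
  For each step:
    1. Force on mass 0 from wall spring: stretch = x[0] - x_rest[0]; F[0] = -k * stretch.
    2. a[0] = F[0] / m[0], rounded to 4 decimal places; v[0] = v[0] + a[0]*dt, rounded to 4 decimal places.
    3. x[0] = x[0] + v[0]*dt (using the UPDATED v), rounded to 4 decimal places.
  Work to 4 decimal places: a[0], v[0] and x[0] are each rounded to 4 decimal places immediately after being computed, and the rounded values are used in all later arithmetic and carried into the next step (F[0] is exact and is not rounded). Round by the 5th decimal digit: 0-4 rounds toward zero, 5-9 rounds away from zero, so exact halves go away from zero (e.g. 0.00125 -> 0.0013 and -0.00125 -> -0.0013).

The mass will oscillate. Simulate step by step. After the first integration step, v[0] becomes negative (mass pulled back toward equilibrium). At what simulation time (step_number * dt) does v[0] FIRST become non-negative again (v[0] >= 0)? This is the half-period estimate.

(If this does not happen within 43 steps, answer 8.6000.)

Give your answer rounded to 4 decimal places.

Step 0: x=[7.5000] v=[0.0000]
Step 1: x=[7.4158] v=[-0.4210]
Step 2: x=[7.2529] v=[-0.8147]
Step 3: x=[7.0218] v=[-1.1556]
Step 4: x=[6.7375] v=[-1.4217]
Step 5: x=[6.4184] v=[-1.5957]
Step 6: x=[6.0851] v=[-1.6664]
Step 7: x=[5.7593] v=[-1.6292]
Step 8: x=[5.4620] v=[-1.4865]
Step 9: x=[5.2125] v=[-1.2475]
Step 10: x=[5.0270] v=[-0.9277]
Step 11: x=[4.9174] v=[-0.5479]
Step 12: x=[4.8909] v=[-0.1326]
Step 13: x=[4.9492] v=[0.2913]
First v>=0 after going negative at step 13, time=2.6000

Answer: 2.6000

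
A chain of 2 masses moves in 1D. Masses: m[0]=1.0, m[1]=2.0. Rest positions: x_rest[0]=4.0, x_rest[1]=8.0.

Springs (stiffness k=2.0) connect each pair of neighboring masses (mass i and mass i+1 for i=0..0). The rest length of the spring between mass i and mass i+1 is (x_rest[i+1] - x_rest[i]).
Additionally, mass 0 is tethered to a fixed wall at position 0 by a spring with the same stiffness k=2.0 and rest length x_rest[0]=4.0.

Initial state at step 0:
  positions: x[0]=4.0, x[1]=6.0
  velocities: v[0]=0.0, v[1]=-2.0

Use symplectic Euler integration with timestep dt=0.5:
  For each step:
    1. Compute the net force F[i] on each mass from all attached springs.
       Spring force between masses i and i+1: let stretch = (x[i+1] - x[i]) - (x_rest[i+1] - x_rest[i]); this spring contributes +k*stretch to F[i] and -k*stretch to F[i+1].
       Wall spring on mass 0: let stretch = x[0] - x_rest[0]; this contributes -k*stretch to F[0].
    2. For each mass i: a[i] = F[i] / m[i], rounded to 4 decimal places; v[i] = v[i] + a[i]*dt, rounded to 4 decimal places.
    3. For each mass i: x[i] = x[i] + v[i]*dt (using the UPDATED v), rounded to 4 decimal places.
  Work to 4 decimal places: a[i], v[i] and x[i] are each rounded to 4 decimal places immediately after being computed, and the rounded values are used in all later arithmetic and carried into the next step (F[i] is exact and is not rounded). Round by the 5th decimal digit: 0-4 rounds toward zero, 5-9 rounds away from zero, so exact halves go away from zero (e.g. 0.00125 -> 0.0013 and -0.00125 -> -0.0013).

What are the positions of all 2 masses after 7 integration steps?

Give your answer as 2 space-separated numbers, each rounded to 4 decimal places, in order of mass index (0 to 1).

Answer: 3.5994 7.5053

Derivation:
Step 0: x=[4.0000 6.0000] v=[0.0000 -2.0000]
Step 1: x=[3.0000 5.5000] v=[-2.0000 -1.0000]
Step 2: x=[1.7500 5.3750] v=[-2.5000 -0.2500]
Step 3: x=[1.4375 5.3438] v=[-0.6250 -0.0625]
Step 4: x=[2.3594 5.3360] v=[1.8438 -0.0157]
Step 5: x=[3.5899 5.5840] v=[2.4610 0.4960]
Step 6: x=[4.0225 6.3335] v=[0.8652 1.4990]
Step 7: x=[3.5994 7.5053] v=[-0.8463 2.3435]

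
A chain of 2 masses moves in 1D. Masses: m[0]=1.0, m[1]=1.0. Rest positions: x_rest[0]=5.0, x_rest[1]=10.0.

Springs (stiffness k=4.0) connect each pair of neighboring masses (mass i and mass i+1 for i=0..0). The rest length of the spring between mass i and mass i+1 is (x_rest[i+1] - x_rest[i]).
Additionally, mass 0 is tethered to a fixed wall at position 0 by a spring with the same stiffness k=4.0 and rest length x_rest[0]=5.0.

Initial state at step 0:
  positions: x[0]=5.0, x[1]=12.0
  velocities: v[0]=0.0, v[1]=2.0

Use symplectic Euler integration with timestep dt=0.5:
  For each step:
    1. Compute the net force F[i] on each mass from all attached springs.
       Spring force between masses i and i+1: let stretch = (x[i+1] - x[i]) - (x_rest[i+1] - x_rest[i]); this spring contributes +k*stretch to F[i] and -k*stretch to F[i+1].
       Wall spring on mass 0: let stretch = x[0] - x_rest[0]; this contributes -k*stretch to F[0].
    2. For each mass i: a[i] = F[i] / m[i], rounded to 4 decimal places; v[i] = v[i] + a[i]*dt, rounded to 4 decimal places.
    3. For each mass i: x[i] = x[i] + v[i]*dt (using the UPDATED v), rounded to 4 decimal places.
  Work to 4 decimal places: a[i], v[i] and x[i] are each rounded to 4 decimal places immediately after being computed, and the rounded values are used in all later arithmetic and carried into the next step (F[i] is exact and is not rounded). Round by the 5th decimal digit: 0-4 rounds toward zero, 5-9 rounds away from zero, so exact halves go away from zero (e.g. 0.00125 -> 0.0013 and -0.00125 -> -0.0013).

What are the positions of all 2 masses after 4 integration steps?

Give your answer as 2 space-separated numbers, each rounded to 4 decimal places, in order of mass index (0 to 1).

Step 0: x=[5.0000 12.0000] v=[0.0000 2.0000]
Step 1: x=[7.0000 11.0000] v=[4.0000 -2.0000]
Step 2: x=[6.0000 11.0000] v=[-2.0000 0.0000]
Step 3: x=[4.0000 11.0000] v=[-4.0000 0.0000]
Step 4: x=[5.0000 9.0000] v=[2.0000 -4.0000]

Answer: 5.0000 9.0000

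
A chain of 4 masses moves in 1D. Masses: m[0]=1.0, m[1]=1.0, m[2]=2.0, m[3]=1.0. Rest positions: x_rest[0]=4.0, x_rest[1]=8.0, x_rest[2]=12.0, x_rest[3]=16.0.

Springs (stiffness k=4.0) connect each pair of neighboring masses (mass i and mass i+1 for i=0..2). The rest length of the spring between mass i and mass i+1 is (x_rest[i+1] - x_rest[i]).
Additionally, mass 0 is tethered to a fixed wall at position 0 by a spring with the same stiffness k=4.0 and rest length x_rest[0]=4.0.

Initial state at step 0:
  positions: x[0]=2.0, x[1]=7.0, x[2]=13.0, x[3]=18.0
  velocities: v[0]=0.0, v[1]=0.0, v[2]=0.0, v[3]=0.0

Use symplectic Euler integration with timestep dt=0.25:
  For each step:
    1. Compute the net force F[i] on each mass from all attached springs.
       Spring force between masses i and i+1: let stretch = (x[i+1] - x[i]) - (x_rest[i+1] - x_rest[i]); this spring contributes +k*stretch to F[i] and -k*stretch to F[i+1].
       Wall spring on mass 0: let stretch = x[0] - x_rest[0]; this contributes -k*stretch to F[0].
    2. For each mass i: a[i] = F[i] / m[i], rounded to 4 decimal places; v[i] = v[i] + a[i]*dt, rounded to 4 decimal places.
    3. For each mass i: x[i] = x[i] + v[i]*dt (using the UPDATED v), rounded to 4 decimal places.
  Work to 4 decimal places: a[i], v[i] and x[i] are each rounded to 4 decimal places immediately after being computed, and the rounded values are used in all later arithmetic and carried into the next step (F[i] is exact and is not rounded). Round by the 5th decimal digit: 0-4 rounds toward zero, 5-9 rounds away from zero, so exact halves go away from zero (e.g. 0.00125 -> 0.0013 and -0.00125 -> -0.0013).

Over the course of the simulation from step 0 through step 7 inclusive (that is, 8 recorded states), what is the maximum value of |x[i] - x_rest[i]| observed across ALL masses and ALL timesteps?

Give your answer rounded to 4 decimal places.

Step 0: x=[2.0000 7.0000 13.0000 18.0000] v=[0.0000 0.0000 0.0000 0.0000]
Step 1: x=[2.7500 7.2500 12.8750 17.7500] v=[3.0000 1.0000 -0.5000 -1.0000]
Step 2: x=[3.9375 7.7813 12.6563 17.2813] v=[4.7500 2.1250 -0.8750 -1.8750]
Step 3: x=[5.1016 8.5704 12.4063 16.6563] v=[4.6563 3.1562 -1.0000 -2.5000]
Step 4: x=[5.8575 9.4512 12.2081 15.9688] v=[3.0235 3.5233 -0.7930 -2.7500]
Step 5: x=[6.0474 10.1228 12.1353 15.3411] v=[0.7597 2.6865 -0.2911 -2.5107]
Step 6: x=[5.7443 10.2787 12.2117 14.9120] v=[-1.2123 0.6236 0.3056 -1.7165]
Step 7: x=[5.1388 9.7843 12.3840 14.8078] v=[-2.4222 -1.9778 0.6893 -0.4168]
Max displacement = 2.2787

Answer: 2.2787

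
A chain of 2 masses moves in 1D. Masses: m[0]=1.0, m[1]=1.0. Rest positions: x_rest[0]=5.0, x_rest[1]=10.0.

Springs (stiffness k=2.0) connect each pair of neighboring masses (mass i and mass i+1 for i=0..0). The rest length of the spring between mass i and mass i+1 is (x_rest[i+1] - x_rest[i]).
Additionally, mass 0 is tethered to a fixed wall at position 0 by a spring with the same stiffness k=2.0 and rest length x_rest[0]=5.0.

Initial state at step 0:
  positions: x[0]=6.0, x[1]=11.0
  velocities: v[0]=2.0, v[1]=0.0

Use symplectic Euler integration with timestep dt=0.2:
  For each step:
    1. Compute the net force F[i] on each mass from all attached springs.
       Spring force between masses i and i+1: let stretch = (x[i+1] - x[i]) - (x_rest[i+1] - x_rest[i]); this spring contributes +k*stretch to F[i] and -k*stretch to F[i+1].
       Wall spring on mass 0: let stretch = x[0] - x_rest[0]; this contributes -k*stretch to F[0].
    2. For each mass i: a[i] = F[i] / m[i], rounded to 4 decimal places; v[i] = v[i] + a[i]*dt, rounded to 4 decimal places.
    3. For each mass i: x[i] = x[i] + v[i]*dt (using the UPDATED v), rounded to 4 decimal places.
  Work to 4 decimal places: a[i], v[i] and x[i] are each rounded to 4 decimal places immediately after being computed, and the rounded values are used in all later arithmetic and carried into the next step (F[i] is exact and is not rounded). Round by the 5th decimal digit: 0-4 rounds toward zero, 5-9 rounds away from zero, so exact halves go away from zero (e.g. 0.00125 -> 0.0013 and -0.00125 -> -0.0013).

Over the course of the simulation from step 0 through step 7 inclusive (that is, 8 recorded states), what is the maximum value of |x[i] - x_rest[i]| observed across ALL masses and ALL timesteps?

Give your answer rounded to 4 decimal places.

Step 0: x=[6.0000 11.0000] v=[2.0000 0.0000]
Step 1: x=[6.3200 11.0000] v=[1.6000 0.0000]
Step 2: x=[6.5088 11.0256] v=[0.9440 0.1280]
Step 3: x=[6.5382 11.0899] v=[0.1472 0.3213]
Step 4: x=[6.4087 11.1900] v=[-0.6474 0.5006]
Step 5: x=[6.1490 11.3076] v=[-1.2984 0.5881]
Step 6: x=[5.8101 11.4125] v=[-1.6946 0.5247]
Step 7: x=[5.4546 11.4692] v=[-1.7777 0.2837]
Max displacement = 1.5382

Answer: 1.5382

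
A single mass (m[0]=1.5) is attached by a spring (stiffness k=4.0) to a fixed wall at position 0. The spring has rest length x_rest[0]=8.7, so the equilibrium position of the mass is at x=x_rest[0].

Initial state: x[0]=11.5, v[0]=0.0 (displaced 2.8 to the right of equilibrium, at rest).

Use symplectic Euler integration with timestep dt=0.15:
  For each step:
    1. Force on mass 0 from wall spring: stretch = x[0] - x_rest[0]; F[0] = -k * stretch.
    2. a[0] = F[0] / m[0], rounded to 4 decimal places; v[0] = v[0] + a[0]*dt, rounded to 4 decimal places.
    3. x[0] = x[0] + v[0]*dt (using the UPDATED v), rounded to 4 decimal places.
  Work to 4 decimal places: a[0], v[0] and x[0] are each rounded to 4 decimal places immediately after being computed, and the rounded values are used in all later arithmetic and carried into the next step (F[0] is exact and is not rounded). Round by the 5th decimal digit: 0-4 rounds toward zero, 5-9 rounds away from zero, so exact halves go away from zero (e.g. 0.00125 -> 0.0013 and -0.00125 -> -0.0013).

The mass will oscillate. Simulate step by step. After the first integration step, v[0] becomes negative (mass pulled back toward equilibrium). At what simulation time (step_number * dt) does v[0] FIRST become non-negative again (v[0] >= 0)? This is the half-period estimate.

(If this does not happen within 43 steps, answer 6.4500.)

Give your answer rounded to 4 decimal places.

Step 0: x=[11.5000] v=[0.0000]
Step 1: x=[11.3320] v=[-1.1200]
Step 2: x=[11.0061] v=[-2.1728]
Step 3: x=[10.5418] v=[-3.0952]
Step 4: x=[9.9670] v=[-3.8319]
Step 5: x=[9.3162] v=[-4.3387]
Step 6: x=[8.6284] v=[-4.5852]
Step 7: x=[7.9449] v=[-4.5566]
Step 8: x=[7.3067] v=[-4.2546]
Step 9: x=[6.7521] v=[-3.6973]
Step 10: x=[6.3144] v=[-2.9181]
Step 11: x=[6.0198] v=[-1.9639]
Step 12: x=[5.8860] v=[-0.8918]
Step 13: x=[5.9211] v=[0.2338]
First v>=0 after going negative at step 13, time=1.9500

Answer: 1.9500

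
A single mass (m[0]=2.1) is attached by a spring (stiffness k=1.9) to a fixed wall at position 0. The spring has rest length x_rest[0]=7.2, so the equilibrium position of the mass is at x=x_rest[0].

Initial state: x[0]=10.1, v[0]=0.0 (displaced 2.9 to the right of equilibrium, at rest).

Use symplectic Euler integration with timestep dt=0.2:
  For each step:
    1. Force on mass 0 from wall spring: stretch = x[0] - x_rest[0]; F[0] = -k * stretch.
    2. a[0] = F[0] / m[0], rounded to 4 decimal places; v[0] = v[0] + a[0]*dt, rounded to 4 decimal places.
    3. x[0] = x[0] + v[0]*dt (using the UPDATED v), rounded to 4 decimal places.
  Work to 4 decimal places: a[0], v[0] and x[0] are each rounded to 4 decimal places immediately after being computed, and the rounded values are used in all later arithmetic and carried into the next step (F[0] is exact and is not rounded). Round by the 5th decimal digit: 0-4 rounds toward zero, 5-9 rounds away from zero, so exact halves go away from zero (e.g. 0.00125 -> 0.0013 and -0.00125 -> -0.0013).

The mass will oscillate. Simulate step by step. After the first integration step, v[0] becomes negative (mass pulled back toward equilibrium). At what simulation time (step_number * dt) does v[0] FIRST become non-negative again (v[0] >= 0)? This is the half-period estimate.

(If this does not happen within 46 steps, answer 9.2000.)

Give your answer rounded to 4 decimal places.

Answer: 3.4000

Derivation:
Step 0: x=[10.1000] v=[0.0000]
Step 1: x=[9.9950] v=[-0.5248]
Step 2: x=[9.7889] v=[-1.0306]
Step 3: x=[9.4891] v=[-1.4991]
Step 4: x=[9.1064] v=[-1.9133]
Step 5: x=[8.6547] v=[-2.2583]
Step 6: x=[8.1504] v=[-2.5215]
Step 7: x=[7.6117] v=[-2.6935]
Step 8: x=[7.0581] v=[-2.7680]
Step 9: x=[6.5096] v=[-2.7423]
Step 10: x=[5.9861] v=[-2.6174]
Step 11: x=[5.5066] v=[-2.3977]
Step 12: x=[5.0883] v=[-2.0913]
Step 13: x=[4.7465] v=[-1.7092]
Step 14: x=[4.4935] v=[-1.2652]
Step 15: x=[4.3384] v=[-0.7755]
Step 16: x=[4.2869] v=[-0.2577]
Step 17: x=[4.3408] v=[0.2694]
First v>=0 after going negative at step 17, time=3.4000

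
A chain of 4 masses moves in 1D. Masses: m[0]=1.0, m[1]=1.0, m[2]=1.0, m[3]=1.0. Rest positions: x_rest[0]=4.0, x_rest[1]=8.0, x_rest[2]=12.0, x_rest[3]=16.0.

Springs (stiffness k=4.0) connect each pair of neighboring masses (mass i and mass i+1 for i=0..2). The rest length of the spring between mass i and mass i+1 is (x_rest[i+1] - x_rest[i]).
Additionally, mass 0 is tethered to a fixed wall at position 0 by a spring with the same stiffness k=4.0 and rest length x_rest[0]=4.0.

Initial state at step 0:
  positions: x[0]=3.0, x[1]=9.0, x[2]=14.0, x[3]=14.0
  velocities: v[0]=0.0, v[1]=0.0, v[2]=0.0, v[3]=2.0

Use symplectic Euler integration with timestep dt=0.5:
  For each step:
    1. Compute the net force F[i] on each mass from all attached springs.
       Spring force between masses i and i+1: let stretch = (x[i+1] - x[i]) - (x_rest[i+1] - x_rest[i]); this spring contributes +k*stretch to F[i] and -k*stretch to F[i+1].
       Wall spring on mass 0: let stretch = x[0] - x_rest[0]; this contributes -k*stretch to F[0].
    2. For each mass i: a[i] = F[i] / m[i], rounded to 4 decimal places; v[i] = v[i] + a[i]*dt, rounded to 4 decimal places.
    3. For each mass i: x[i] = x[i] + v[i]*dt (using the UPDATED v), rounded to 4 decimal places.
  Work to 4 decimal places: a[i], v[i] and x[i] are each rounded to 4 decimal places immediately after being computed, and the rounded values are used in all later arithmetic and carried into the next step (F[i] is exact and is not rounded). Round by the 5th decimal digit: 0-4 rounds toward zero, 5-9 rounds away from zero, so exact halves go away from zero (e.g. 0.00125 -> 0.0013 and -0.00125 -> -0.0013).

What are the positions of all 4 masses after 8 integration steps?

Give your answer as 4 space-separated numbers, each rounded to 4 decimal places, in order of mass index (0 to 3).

Answer: 5.0000 7.0000 10.0000 19.0000

Derivation:
Step 0: x=[3.0000 9.0000 14.0000 14.0000] v=[0.0000 0.0000 0.0000 2.0000]
Step 1: x=[6.0000 8.0000 9.0000 19.0000] v=[6.0000 -2.0000 -10.0000 10.0000]
Step 2: x=[5.0000 6.0000 13.0000 18.0000] v=[-2.0000 -4.0000 8.0000 -2.0000]
Step 3: x=[0.0000 10.0000 15.0000 16.0000] v=[-10.0000 8.0000 4.0000 -4.0000]
Step 4: x=[5.0000 9.0000 13.0000 17.0000] v=[10.0000 -2.0000 -4.0000 2.0000]
Step 5: x=[9.0000 8.0000 11.0000 18.0000] v=[8.0000 -2.0000 -4.0000 2.0000]
Step 6: x=[3.0000 11.0000 13.0000 16.0000] v=[-12.0000 6.0000 4.0000 -4.0000]
Step 7: x=[2.0000 8.0000 16.0000 15.0000] v=[-2.0000 -6.0000 6.0000 -2.0000]
Step 8: x=[5.0000 7.0000 10.0000 19.0000] v=[6.0000 -2.0000 -12.0000 8.0000]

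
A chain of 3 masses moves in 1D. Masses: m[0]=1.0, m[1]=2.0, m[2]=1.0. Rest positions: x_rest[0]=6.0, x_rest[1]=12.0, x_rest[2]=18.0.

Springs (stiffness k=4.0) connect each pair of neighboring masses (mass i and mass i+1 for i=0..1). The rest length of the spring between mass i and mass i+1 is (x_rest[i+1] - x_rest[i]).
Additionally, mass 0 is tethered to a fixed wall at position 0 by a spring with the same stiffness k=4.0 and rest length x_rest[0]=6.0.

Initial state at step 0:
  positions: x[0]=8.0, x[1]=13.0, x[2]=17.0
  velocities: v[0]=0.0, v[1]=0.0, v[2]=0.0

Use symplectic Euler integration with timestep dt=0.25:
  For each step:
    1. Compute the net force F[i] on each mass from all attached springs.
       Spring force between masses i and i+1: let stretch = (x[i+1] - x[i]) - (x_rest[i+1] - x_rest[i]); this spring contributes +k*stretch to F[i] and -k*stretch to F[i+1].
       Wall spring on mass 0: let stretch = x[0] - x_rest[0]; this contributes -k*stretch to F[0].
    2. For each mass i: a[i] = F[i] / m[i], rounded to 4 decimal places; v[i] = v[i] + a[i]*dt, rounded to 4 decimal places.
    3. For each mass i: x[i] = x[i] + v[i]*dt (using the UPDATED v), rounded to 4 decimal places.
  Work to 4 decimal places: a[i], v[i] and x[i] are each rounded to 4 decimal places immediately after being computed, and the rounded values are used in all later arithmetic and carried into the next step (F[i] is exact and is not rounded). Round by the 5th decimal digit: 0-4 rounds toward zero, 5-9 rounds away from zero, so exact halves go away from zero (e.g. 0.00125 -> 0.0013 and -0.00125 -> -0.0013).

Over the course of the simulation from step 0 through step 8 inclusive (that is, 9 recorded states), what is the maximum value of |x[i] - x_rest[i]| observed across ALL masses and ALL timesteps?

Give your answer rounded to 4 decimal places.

Answer: 2.0853

Derivation:
Step 0: x=[8.0000 13.0000 17.0000] v=[0.0000 0.0000 0.0000]
Step 1: x=[7.2500 12.8750 17.5000] v=[-3.0000 -0.5000 2.0000]
Step 2: x=[6.0938 12.6250 18.3438] v=[-4.6250 -1.0000 3.3750]
Step 3: x=[5.0469 12.2735 19.2579] v=[-4.1876 -1.4062 3.6562]
Step 4: x=[4.5449 11.8917 19.9259] v=[-2.0079 -1.5273 2.6718]
Step 5: x=[4.7434 11.5958 20.0853] v=[0.7940 -1.1836 0.6376]
Step 6: x=[5.4692 11.5045 19.6223] v=[2.9030 -0.3651 -1.8519]
Step 7: x=[6.3365 11.6736 18.6299] v=[3.4691 0.6762 -3.9697]
Step 8: x=[6.9539 12.0451 17.3984] v=[2.4697 1.4858 -4.9260]
Max displacement = 2.0853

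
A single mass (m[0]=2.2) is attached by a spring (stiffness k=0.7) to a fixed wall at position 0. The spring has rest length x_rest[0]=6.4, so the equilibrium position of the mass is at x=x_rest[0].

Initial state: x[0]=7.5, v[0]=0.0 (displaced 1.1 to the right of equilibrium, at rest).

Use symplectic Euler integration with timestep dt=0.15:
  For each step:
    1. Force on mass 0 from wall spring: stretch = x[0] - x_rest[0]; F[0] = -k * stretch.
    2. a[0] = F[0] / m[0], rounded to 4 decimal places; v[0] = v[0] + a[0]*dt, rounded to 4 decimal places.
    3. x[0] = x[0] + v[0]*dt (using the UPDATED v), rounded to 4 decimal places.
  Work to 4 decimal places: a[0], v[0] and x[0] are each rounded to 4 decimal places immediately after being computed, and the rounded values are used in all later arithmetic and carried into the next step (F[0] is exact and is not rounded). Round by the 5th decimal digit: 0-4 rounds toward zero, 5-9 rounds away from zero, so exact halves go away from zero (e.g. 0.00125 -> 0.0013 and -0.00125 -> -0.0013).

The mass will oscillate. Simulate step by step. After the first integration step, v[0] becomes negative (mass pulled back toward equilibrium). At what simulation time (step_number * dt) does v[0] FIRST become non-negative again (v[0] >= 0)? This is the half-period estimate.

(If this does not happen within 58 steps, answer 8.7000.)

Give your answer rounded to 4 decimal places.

Step 0: x=[7.5000] v=[0.0000]
Step 1: x=[7.4921] v=[-0.0525]
Step 2: x=[7.4764] v=[-0.1046]
Step 3: x=[7.4530] v=[-0.1560]
Step 4: x=[7.4221] v=[-0.2063]
Step 5: x=[7.3838] v=[-0.2551]
Step 6: x=[7.3385] v=[-0.3021]
Step 7: x=[7.2865] v=[-0.3469]
Step 8: x=[7.2281] v=[-0.3892]
Step 9: x=[7.1638] v=[-0.4287]
Step 10: x=[7.0940] v=[-0.4652]
Step 11: x=[7.0193] v=[-0.4983]
Step 12: x=[6.9401] v=[-0.5279]
Step 13: x=[6.8570] v=[-0.5537]
Step 14: x=[6.7707] v=[-0.5755]
Step 15: x=[6.6817] v=[-0.5932]
Step 16: x=[6.5907] v=[-0.6066]
Step 17: x=[6.4983] v=[-0.6157]
Step 18: x=[6.4052] v=[-0.6204]
Step 19: x=[6.3121] v=[-0.6207]
Step 20: x=[6.2196] v=[-0.6165]
Step 21: x=[6.1284] v=[-0.6079]
Step 22: x=[6.0392] v=[-0.5949]
Step 23: x=[5.9525] v=[-0.5777]
Step 24: x=[5.8691] v=[-0.5563]
Step 25: x=[5.7895] v=[-0.5310]
Step 26: x=[5.7142] v=[-0.5019]
Step 27: x=[5.6438] v=[-0.4692]
Step 28: x=[5.5788] v=[-0.4331]
Step 29: x=[5.5197] v=[-0.3939]
Step 30: x=[5.4669] v=[-0.3519]
Step 31: x=[5.4208] v=[-0.3074]
Step 32: x=[5.3817] v=[-0.2607]
Step 33: x=[5.3499] v=[-0.2121]
Step 34: x=[5.3256] v=[-0.1620]
Step 35: x=[5.3090] v=[-0.1107]
Step 36: x=[5.3002] v=[-0.0586]
Step 37: x=[5.2993] v=[-0.0061]
Step 38: x=[5.3063] v=[0.0464]
First v>=0 after going negative at step 38, time=5.7000

Answer: 5.7000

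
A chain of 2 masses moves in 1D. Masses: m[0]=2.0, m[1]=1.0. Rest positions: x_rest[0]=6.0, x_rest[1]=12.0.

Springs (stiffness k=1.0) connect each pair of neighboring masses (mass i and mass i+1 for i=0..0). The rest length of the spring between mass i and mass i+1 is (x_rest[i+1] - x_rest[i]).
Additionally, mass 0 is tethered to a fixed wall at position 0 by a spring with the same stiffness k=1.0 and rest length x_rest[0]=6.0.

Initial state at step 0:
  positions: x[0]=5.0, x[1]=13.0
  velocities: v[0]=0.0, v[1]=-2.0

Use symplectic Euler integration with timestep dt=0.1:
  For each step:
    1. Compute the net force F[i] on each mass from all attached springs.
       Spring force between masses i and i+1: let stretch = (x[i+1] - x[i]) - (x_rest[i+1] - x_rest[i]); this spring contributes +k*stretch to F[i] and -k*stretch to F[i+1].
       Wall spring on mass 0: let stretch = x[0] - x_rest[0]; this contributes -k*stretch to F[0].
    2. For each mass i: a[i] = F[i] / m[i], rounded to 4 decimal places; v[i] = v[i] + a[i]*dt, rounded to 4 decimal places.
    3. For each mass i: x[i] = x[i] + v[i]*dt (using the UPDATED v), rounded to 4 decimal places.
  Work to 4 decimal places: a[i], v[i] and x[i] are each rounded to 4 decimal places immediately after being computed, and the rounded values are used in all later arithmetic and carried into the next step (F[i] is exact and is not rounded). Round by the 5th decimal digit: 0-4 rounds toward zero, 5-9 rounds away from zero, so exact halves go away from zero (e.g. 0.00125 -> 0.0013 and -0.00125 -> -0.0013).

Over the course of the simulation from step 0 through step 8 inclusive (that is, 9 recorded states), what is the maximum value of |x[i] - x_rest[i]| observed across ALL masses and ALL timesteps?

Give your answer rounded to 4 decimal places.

Answer: 1.0886

Derivation:
Step 0: x=[5.0000 13.0000] v=[0.0000 -2.0000]
Step 1: x=[5.0150 12.7800] v=[0.1500 -2.2000]
Step 2: x=[5.0438 12.5424] v=[0.2875 -2.3765]
Step 3: x=[5.0848 12.2898] v=[0.4102 -2.5264]
Step 4: x=[5.1364 12.0251] v=[0.5162 -2.6469]
Step 5: x=[5.1968 11.7515] v=[0.6038 -2.7358]
Step 6: x=[5.2640 11.4724] v=[0.6717 -2.7913]
Step 7: x=[5.3359 11.1912] v=[0.7189 -2.8121]
Step 8: x=[5.4104 10.9114] v=[0.7449 -2.7976]
Max displacement = 1.0886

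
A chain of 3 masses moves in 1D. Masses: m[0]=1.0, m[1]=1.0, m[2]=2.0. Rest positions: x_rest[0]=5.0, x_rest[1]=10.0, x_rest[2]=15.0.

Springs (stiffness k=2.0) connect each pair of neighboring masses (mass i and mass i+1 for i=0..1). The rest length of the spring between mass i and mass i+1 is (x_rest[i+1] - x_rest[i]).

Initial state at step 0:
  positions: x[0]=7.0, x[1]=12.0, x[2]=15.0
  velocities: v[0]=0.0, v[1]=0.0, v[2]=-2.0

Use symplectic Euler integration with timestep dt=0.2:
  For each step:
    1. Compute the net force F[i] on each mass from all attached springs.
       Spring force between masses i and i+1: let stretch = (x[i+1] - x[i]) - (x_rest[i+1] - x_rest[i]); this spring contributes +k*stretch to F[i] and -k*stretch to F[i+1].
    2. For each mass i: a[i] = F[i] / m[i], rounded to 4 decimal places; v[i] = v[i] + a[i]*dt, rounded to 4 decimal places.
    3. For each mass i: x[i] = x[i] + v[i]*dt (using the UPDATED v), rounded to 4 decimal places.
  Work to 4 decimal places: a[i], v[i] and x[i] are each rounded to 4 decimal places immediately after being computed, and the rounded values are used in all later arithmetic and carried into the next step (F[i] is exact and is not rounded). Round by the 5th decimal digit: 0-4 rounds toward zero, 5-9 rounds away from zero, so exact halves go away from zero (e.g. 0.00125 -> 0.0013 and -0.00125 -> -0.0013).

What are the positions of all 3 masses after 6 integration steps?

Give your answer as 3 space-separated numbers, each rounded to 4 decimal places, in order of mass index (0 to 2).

Answer: 6.2501 9.5560 14.1969

Derivation:
Step 0: x=[7.0000 12.0000 15.0000] v=[0.0000 0.0000 -2.0000]
Step 1: x=[7.0000 11.8400 14.6800] v=[0.0000 -0.8000 -1.6000]
Step 2: x=[6.9872 11.5200 14.4464] v=[-0.0640 -1.6000 -1.1680]
Step 3: x=[6.9370 11.0715 14.2957] v=[-0.2509 -2.2426 -0.7533]
Step 4: x=[6.8176 10.5502 14.2161] v=[-0.5971 -2.6067 -0.3981]
Step 5: x=[6.5968 10.0235 14.1898] v=[-1.1041 -2.6334 -0.1313]
Step 6: x=[6.2501 9.5560 14.1969] v=[-1.7334 -2.3376 0.0354]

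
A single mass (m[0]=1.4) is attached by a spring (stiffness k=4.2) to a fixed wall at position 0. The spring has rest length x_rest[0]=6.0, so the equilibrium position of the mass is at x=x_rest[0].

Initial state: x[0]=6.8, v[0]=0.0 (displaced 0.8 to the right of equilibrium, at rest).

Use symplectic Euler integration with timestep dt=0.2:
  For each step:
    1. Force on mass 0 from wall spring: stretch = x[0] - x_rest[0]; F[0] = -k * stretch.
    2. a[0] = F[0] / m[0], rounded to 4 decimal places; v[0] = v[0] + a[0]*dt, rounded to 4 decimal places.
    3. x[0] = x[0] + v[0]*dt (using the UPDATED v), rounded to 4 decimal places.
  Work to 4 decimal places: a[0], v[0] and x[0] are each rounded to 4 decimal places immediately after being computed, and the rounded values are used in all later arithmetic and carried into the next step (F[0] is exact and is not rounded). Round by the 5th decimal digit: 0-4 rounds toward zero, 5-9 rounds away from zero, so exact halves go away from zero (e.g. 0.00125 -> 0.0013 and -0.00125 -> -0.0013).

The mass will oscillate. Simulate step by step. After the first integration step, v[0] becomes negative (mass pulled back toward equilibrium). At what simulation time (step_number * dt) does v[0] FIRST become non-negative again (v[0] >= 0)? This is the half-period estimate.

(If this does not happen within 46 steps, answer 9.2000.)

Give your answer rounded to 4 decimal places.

Step 0: x=[6.8000] v=[0.0000]
Step 1: x=[6.7040] v=[-0.4800]
Step 2: x=[6.5235] v=[-0.9024]
Step 3: x=[6.2802] v=[-1.2165]
Step 4: x=[6.0033] v=[-1.3846]
Step 5: x=[5.7260] v=[-1.3866]
Step 6: x=[5.4816] v=[-1.2222]
Step 7: x=[5.2994] v=[-0.9112]
Step 8: x=[5.2012] v=[-0.4908]
Step 9: x=[5.1989] v=[-0.0115]
Step 10: x=[5.2927] v=[0.4692]
First v>=0 after going negative at step 10, time=2.0000

Answer: 2.0000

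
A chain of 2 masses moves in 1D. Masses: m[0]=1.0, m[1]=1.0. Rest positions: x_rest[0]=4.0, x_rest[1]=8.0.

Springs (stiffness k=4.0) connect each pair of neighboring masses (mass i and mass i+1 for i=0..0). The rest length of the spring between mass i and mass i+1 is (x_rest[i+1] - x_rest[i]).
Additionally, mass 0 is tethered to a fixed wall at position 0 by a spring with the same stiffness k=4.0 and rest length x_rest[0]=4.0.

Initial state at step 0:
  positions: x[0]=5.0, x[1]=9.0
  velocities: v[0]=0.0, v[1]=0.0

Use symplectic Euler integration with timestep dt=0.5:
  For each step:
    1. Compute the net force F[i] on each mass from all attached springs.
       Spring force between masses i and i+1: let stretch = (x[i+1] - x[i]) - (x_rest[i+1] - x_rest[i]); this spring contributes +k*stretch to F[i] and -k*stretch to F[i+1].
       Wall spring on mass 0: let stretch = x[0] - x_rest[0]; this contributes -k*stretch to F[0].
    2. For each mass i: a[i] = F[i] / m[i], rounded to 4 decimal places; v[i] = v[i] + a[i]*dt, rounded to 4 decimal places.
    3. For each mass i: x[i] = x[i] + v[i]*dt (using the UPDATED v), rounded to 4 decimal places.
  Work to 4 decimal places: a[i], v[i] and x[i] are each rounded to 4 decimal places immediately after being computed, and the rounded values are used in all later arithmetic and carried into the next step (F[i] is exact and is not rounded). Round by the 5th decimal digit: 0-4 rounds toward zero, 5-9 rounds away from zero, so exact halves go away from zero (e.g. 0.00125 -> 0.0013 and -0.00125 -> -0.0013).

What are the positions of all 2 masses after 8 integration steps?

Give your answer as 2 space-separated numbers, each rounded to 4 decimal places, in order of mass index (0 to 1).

Step 0: x=[5.0000 9.0000] v=[0.0000 0.0000]
Step 1: x=[4.0000 9.0000] v=[-2.0000 0.0000]
Step 2: x=[4.0000 8.0000] v=[0.0000 -2.0000]
Step 3: x=[4.0000 7.0000] v=[0.0000 -2.0000]
Step 4: x=[3.0000 7.0000] v=[-2.0000 0.0000]
Step 5: x=[3.0000 7.0000] v=[0.0000 0.0000]
Step 6: x=[4.0000 7.0000] v=[2.0000 0.0000]
Step 7: x=[4.0000 8.0000] v=[0.0000 2.0000]
Step 8: x=[4.0000 9.0000] v=[0.0000 2.0000]

Answer: 4.0000 9.0000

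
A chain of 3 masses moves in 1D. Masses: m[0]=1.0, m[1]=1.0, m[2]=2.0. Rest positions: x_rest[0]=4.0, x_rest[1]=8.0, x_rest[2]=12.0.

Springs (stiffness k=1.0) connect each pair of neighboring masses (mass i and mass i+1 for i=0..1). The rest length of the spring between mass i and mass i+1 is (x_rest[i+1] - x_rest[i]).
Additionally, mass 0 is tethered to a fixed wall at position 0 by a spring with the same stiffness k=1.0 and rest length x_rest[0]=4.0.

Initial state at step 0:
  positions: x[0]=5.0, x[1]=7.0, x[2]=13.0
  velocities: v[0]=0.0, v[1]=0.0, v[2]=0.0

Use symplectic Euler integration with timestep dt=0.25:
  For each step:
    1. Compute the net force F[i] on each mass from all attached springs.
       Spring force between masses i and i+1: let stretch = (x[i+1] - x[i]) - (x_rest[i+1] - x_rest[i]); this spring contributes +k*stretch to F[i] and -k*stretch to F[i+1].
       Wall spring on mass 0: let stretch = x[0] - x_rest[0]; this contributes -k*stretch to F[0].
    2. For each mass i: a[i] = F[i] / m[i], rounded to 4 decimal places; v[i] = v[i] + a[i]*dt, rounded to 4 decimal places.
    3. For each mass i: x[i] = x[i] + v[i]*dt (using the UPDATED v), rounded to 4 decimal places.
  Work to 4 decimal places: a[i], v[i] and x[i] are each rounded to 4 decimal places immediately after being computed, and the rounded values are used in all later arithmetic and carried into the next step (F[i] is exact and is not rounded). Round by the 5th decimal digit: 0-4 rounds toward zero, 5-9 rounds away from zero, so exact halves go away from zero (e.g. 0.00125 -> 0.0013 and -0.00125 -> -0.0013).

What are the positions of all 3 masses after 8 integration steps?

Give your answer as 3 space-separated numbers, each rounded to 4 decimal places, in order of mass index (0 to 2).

Step 0: x=[5.0000 7.0000 13.0000] v=[0.0000 0.0000 0.0000]
Step 1: x=[4.8125 7.2500 12.9375] v=[-0.7500 1.0000 -0.2500]
Step 2: x=[4.4766 7.7031 12.8223] v=[-1.3438 1.8125 -0.4610]
Step 3: x=[4.0625 8.2745 12.6721] v=[-1.6563 2.2857 -0.6009]
Step 4: x=[3.6578 8.8575 12.5095] v=[-1.6189 2.3321 -0.6506]
Step 5: x=[3.3495 9.3438 12.3577] v=[-1.2334 1.9452 -0.6071]
Step 6: x=[3.2065 9.6438 12.2368] v=[-0.5722 1.2001 -0.4838]
Step 7: x=[3.2654 9.7036 12.1598] v=[0.2355 0.2390 -0.3079]
Step 8: x=[3.5226 9.5145 12.1311] v=[1.0287 -0.7565 -0.1149]

Answer: 3.5226 9.5145 12.1311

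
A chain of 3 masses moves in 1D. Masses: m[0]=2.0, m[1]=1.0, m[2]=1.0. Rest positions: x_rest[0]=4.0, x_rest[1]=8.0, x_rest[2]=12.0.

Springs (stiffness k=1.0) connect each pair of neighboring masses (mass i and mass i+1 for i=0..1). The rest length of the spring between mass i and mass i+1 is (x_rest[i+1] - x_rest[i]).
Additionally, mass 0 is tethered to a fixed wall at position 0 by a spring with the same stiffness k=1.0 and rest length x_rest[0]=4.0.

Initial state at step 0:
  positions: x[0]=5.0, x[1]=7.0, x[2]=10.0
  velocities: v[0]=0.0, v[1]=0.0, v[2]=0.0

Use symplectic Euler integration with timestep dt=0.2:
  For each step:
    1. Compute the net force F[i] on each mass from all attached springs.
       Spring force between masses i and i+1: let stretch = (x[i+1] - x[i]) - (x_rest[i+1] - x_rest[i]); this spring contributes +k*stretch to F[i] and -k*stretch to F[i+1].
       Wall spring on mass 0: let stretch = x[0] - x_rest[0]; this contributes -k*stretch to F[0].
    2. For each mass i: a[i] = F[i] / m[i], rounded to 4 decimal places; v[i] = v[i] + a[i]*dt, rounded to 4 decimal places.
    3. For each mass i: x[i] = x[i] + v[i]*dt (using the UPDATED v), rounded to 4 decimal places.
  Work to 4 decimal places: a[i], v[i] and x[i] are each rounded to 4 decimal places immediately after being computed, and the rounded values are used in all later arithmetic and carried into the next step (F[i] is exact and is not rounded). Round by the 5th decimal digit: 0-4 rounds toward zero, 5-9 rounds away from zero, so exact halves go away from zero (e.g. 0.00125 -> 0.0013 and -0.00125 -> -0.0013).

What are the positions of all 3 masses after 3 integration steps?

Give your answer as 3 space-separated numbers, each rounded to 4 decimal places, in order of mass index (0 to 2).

Answer: 4.6558 7.2204 10.2398

Derivation:
Step 0: x=[5.0000 7.0000 10.0000] v=[0.0000 0.0000 0.0000]
Step 1: x=[4.9400 7.0400 10.0400] v=[-0.3000 0.2000 0.2000]
Step 2: x=[4.8232 7.1160 10.1200] v=[-0.5840 0.3800 0.4000]
Step 3: x=[4.6558 7.2204 10.2398] v=[-0.8370 0.5222 0.5992]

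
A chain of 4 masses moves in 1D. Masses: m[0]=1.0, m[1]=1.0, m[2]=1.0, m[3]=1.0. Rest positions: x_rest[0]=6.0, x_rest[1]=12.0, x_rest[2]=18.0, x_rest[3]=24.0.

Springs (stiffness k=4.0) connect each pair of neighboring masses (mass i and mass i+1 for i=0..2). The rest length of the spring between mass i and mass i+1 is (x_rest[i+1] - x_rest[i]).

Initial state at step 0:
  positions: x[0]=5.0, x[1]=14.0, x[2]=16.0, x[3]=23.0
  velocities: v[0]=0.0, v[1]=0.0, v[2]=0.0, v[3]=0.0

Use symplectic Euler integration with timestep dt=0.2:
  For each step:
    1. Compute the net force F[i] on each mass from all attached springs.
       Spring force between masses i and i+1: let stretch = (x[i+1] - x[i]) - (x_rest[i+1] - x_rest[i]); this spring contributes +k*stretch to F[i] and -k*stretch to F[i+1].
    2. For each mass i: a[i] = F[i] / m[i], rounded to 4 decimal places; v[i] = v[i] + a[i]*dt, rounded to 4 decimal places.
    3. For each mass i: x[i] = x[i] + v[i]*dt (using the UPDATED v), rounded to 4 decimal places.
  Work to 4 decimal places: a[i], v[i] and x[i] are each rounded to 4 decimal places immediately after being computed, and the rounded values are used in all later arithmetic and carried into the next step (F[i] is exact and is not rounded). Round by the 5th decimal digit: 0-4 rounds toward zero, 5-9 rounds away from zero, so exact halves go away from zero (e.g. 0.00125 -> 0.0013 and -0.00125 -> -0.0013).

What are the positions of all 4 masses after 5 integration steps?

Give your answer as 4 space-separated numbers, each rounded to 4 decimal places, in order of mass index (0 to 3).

Step 0: x=[5.0000 14.0000 16.0000 23.0000] v=[0.0000 0.0000 0.0000 0.0000]
Step 1: x=[5.4800 12.8800 16.8000 22.8400] v=[2.4000 -5.6000 4.0000 -0.8000]
Step 2: x=[6.1840 11.2032 17.9392 22.6736] v=[3.5200 -8.3840 5.6960 -0.8320]
Step 3: x=[6.7311 9.8011 18.7581 22.7097] v=[2.7354 -7.0106 4.0947 0.1805]
Step 4: x=[6.8094 9.3409 18.7762 23.0735] v=[0.3914 -2.3010 0.0904 1.8192]
Step 5: x=[6.3327 9.9853 17.9722 23.7098] v=[-2.3834 3.2220 -4.0200 3.1814]

Answer: 6.3327 9.9853 17.9722 23.7098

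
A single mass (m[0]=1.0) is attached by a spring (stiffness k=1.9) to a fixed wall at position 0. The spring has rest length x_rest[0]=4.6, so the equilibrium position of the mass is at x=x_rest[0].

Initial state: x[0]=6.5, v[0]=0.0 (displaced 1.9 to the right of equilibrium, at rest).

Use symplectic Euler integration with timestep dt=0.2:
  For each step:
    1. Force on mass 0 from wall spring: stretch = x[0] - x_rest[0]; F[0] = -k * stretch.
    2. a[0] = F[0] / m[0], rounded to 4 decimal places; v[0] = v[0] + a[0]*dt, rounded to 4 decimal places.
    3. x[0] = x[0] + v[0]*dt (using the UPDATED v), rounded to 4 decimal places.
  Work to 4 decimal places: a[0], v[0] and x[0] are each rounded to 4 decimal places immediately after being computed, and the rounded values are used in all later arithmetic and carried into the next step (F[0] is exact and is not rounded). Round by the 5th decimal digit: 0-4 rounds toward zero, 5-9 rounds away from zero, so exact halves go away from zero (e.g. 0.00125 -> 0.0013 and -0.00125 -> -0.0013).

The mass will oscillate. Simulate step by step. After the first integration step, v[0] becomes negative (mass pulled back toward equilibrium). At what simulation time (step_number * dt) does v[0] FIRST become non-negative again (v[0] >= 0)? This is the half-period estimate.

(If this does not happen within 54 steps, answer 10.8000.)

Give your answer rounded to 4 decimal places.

Step 0: x=[6.5000] v=[0.0000]
Step 1: x=[6.3556] v=[-0.7220]
Step 2: x=[6.0778] v=[-1.3891]
Step 3: x=[5.6877] v=[-1.9507]
Step 4: x=[5.2149] v=[-2.3640]
Step 5: x=[4.6954] v=[-2.5977]
Step 6: x=[4.1686] v=[-2.6340]
Step 7: x=[3.6746] v=[-2.4701]
Step 8: x=[3.2509] v=[-2.1184]
Step 9: x=[2.9298] v=[-1.6057]
Step 10: x=[2.7356] v=[-0.9710]
Step 11: x=[2.6831] v=[-0.2625]
Step 12: x=[2.7763] v=[0.4659]
First v>=0 after going negative at step 12, time=2.4000

Answer: 2.4000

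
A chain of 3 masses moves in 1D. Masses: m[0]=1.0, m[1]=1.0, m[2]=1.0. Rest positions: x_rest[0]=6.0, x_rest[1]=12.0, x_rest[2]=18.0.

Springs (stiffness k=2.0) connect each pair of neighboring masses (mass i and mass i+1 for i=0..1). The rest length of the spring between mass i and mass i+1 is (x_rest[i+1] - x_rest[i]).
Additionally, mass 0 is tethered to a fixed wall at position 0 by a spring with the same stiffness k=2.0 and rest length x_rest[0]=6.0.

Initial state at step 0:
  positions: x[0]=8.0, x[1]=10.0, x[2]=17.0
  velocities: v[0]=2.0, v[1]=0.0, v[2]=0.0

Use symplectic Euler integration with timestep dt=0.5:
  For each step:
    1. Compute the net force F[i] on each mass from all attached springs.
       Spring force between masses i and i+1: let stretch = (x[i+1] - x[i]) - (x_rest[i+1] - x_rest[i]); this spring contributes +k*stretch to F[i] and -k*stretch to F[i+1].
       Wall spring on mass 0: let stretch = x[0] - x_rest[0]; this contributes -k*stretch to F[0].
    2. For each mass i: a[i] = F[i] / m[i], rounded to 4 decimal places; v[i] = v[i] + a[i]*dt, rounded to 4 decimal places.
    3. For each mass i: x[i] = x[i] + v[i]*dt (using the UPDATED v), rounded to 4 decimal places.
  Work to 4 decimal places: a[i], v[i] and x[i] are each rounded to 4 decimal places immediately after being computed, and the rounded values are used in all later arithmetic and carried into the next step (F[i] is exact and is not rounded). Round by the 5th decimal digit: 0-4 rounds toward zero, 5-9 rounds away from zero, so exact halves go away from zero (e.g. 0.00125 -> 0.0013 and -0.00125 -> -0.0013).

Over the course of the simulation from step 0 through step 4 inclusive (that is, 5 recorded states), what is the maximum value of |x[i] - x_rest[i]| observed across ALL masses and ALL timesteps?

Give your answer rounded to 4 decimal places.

Answer: 2.2500

Derivation:
Step 0: x=[8.0000 10.0000 17.0000] v=[2.0000 0.0000 0.0000]
Step 1: x=[6.0000 12.5000 16.5000] v=[-4.0000 5.0000 -1.0000]
Step 2: x=[4.2500 13.7500 17.0000] v=[-3.5000 2.5000 1.0000]
Step 3: x=[5.1250 11.8750 18.8750] v=[1.7500 -3.7500 3.7500]
Step 4: x=[6.8125 10.1250 20.2500] v=[3.3750 -3.5000 2.7500]
Max displacement = 2.2500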